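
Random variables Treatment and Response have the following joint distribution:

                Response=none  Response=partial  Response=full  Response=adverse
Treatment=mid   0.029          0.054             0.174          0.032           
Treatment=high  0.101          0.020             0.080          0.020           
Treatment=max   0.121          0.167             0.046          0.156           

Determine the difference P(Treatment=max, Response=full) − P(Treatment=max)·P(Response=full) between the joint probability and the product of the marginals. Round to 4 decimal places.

P(Treatment=max) = 0.121 + 0.167 + 0.046 + 0.156 = 0.490.
P(Response=full) = 0.174 + 0.080 + 0.046 = 0.300.
P(Treatment=max, Response=full) − P(Treatment=max)P(Response=full) = 0.046 − 0.490×0.300 = -0.1010.

-0.1010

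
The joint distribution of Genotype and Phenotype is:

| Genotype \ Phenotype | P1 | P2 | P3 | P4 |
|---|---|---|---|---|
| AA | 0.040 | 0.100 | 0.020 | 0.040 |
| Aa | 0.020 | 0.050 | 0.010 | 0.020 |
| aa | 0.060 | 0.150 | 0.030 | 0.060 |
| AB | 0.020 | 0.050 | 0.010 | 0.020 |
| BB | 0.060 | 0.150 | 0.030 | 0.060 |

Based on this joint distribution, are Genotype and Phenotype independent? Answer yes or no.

yes

Every cell satisfies P(Genotype,Phenotype) = P(Genotype)·P(Phenotype). For instance P(Genotype=AA) = 0.200, P(Phenotype=P4) = 0.200, and 0.200×0.200 = 0.040 matches the joint entry. So Genotype and Phenotype are independent.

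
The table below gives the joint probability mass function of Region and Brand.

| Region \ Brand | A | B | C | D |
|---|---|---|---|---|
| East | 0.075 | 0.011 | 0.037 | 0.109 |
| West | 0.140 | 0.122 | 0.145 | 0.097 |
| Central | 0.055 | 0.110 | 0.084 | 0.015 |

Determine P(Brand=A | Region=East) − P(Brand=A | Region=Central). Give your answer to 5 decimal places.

P(Region=East) = 0.075 + 0.011 + 0.037 + 0.109 = 0.232; P(Brand=A | Region=East) = 0.075/0.232 = 0.323276.
P(Region=Central) = 0.055 + 0.110 + 0.084 + 0.015 = 0.264; P(Brand=A | Region=Central) = 0.055/0.264 = 0.208333.
Difference = 0.11494.

0.11494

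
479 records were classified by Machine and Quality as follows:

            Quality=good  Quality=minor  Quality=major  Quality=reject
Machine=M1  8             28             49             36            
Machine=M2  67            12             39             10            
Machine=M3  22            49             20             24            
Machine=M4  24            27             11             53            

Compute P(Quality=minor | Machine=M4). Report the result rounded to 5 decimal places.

0.23478

Total with Machine=M4: 24 + 27 + 11 + 53 = 115.
P(Quality=minor | Machine=M4) = 27/115 = 0.23478.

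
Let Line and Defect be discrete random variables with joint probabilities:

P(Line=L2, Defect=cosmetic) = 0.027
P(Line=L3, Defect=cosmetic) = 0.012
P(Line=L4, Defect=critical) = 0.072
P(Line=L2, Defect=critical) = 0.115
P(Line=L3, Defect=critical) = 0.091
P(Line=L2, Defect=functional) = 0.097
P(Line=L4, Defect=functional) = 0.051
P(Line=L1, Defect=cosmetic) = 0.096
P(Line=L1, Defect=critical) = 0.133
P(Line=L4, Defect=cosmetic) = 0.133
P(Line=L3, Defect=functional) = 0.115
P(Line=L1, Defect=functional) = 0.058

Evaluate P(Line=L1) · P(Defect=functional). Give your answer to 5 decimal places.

0.09213

P(Line=L1) = 0.096 + 0.058 + 0.133 = 0.287.
P(Defect=functional) = 0.058 + 0.097 + 0.115 + 0.051 = 0.321.
Product: 0.287 × 0.321 = 0.09213.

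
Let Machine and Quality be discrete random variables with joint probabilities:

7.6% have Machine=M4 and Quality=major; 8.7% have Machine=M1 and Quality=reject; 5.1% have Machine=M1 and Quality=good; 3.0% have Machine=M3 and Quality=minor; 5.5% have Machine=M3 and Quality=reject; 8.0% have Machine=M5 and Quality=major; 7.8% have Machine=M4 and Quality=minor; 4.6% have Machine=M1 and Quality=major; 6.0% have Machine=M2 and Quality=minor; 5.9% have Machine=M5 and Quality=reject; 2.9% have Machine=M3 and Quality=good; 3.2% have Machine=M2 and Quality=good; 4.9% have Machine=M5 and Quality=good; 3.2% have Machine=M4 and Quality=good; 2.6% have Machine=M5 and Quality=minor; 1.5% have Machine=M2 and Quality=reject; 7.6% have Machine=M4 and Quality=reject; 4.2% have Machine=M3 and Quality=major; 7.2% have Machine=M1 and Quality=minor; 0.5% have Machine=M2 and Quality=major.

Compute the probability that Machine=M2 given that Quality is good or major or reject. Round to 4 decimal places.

0.0708

P(Quality=good) = 0.051 + 0.032 + 0.029 + 0.032 + 0.049 = 0.193.
P(Quality=major) = 0.046 + 0.005 + 0.042 + 0.076 + 0.080 = 0.249.
P(Quality=reject) = 0.087 + 0.015 + 0.055 + 0.076 + 0.059 = 0.292.
P(Quality ∈ {good, major, reject}) = 0.193 + 0.249 + 0.292 = 0.734; P(Machine=M2, Quality ∈ {good, major, reject}) = 0.032 + 0.005 + 0.015 = 0.052.
P(Machine=M2 | Quality ∈ {good, major, reject}) = 0.052/0.734 = 0.0708.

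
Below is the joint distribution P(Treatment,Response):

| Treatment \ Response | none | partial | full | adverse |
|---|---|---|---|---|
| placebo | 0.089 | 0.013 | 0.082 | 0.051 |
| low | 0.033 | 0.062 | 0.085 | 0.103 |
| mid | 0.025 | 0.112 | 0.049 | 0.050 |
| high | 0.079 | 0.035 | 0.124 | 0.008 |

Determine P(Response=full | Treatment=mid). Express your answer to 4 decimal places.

0.2076

P(Treatment=mid) = 0.025 + 0.112 + 0.049 + 0.050 = 0.236.
P(Response=full | Treatment=mid) = 0.049/0.236 = 0.2076.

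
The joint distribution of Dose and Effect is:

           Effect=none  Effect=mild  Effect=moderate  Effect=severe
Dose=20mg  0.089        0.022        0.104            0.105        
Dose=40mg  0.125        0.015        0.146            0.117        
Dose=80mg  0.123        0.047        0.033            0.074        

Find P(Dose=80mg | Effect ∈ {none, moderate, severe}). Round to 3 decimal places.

0.251

P(Effect=none) = 0.089 + 0.125 + 0.123 = 0.337.
P(Effect=moderate) = 0.104 + 0.146 + 0.033 = 0.283.
P(Effect=severe) = 0.105 + 0.117 + 0.074 = 0.296.
P(Effect ∈ {none, moderate, severe}) = 0.337 + 0.283 + 0.296 = 0.916; P(Dose=80mg, Effect ∈ {none, moderate, severe}) = 0.123 + 0.033 + 0.074 = 0.230.
P(Dose=80mg | Effect ∈ {none, moderate, severe}) = 0.230/0.916 = 0.251.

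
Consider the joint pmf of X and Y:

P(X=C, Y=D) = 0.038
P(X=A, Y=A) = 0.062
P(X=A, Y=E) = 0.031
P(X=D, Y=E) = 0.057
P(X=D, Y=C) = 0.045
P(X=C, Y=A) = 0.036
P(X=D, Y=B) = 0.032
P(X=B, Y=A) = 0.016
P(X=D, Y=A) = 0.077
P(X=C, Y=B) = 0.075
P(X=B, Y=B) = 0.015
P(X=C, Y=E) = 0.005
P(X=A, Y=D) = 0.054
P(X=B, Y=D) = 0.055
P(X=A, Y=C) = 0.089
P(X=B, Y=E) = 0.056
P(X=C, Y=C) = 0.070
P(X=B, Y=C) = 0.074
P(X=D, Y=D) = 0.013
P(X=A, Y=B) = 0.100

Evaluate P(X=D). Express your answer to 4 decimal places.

0.2240

P(X=D) = 0.077 + 0.032 + 0.045 + 0.013 + 0.057 = 0.224.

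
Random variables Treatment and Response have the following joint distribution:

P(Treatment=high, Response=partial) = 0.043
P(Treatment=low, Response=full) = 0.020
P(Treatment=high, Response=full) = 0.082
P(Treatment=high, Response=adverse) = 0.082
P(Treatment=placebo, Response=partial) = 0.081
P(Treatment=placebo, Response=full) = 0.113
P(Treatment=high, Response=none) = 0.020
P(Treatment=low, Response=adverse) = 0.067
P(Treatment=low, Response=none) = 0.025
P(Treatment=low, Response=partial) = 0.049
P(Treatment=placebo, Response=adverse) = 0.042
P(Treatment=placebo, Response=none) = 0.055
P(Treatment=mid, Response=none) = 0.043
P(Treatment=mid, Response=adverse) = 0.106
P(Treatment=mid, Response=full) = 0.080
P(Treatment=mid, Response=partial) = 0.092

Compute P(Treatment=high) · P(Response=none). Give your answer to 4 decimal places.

P(Treatment=high) = 0.020 + 0.043 + 0.082 + 0.082 = 0.227.
P(Response=none) = 0.055 + 0.025 + 0.043 + 0.020 = 0.143.
Product: 0.227 × 0.143 = 0.0325.

0.0325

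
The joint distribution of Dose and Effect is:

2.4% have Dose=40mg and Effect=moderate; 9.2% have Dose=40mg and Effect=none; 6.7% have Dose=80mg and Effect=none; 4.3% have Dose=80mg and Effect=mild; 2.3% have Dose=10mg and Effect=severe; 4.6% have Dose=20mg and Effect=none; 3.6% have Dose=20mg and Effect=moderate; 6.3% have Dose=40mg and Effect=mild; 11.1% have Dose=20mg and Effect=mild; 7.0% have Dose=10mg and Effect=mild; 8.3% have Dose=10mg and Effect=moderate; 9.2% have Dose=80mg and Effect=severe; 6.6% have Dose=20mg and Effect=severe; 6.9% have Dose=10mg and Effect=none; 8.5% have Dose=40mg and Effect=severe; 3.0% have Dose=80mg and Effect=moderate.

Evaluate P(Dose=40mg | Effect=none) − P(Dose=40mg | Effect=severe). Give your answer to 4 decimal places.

0.0162

P(Effect=none) = 0.069 + 0.046 + 0.092 + 0.067 = 0.274; P(Dose=40mg | Effect=none) = 0.092/0.274 = 0.33577.
P(Effect=severe) = 0.023 + 0.066 + 0.085 + 0.092 = 0.266; P(Dose=40mg | Effect=severe) = 0.085/0.266 = 0.31955.
Difference = 0.0162.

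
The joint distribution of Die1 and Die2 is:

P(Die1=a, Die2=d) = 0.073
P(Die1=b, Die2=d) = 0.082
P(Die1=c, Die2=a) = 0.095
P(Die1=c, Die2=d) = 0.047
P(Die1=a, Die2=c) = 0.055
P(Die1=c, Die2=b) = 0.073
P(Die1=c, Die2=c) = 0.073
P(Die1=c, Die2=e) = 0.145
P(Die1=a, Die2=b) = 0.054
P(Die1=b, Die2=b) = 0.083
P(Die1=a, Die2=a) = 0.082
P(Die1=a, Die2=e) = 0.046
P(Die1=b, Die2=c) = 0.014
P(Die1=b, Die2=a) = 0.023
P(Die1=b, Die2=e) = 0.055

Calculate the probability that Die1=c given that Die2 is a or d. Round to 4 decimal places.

0.3532

P(Die2=a) = 0.082 + 0.023 + 0.095 = 0.200.
P(Die2=d) = 0.073 + 0.082 + 0.047 = 0.202.
P(Die2 ∈ {a, d}) = 0.200 + 0.202 = 0.402; P(Die1=c, Die2 ∈ {a, d}) = 0.095 + 0.047 = 0.142.
P(Die1=c | Die2 ∈ {a, d}) = 0.142/0.402 = 0.3532.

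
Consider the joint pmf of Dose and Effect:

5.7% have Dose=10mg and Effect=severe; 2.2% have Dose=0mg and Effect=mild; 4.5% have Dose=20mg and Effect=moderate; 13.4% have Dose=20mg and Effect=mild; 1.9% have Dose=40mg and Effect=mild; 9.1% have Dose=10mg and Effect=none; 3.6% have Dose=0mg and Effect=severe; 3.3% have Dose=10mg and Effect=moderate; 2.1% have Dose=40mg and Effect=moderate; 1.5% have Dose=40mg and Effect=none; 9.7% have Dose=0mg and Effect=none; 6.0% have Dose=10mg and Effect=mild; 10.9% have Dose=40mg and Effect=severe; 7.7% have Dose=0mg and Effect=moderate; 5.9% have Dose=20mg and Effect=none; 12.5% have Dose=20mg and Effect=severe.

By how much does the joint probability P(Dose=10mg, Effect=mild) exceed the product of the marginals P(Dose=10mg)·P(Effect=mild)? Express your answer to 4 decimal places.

0.0034

P(Dose=10mg) = 0.091 + 0.060 + 0.033 + 0.057 = 0.241.
P(Effect=mild) = 0.022 + 0.060 + 0.134 + 0.019 = 0.235.
P(Dose=10mg, Effect=mild) − P(Dose=10mg)P(Effect=mild) = 0.060 − 0.241×0.235 = 0.0034.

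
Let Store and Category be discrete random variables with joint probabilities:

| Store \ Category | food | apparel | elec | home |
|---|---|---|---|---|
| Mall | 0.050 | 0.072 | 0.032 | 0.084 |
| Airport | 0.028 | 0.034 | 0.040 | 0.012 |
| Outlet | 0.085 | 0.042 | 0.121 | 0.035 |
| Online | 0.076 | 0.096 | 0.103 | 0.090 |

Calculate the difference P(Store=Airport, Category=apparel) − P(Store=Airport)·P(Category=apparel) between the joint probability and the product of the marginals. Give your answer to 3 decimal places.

0.006

P(Store=Airport) = 0.028 + 0.034 + 0.040 + 0.012 = 0.114.
P(Category=apparel) = 0.072 + 0.034 + 0.042 + 0.096 = 0.244.
P(Store=Airport, Category=apparel) − P(Store=Airport)P(Category=apparel) = 0.034 − 0.114×0.244 = 0.006.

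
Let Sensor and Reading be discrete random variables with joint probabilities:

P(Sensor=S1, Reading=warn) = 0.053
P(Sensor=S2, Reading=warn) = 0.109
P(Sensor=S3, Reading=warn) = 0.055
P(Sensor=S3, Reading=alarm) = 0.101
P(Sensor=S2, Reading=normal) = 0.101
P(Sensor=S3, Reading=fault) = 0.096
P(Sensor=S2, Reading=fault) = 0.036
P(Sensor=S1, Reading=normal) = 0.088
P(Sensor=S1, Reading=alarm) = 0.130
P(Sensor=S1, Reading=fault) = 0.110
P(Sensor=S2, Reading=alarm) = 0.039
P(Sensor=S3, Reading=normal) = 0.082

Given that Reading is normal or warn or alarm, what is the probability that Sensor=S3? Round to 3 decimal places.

0.314

P(Reading=normal) = 0.088 + 0.101 + 0.082 = 0.271.
P(Reading=warn) = 0.053 + 0.109 + 0.055 = 0.217.
P(Reading=alarm) = 0.130 + 0.039 + 0.101 = 0.270.
P(Reading ∈ {normal, warn, alarm}) = 0.271 + 0.217 + 0.270 = 0.758; P(Sensor=S3, Reading ∈ {normal, warn, alarm}) = 0.082 + 0.055 + 0.101 = 0.238.
P(Sensor=S3 | Reading ∈ {normal, warn, alarm}) = 0.238/0.758 = 0.314.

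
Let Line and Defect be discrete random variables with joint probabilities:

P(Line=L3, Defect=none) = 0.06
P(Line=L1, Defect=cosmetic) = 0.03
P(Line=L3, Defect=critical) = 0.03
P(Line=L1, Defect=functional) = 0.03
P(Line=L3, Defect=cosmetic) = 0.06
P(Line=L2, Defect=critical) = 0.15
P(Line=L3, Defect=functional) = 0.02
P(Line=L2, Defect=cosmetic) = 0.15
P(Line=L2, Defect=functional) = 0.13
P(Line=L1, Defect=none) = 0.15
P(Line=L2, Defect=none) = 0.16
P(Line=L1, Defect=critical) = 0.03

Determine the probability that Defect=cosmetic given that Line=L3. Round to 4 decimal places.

0.3529

P(Line=L3) = 0.06 + 0.06 + 0.02 + 0.03 = 0.17.
P(Defect=cosmetic | Line=L3) = 0.06/0.17 = 0.3529.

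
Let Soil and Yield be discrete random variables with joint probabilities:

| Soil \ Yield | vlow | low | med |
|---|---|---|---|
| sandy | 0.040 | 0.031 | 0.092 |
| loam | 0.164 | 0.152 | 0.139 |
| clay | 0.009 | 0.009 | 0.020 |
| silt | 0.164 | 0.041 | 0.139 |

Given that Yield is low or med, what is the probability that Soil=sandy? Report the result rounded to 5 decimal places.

0.19743

P(Yield=low) = 0.031 + 0.152 + 0.009 + 0.041 = 0.233.
P(Yield=med) = 0.092 + 0.139 + 0.020 + 0.139 = 0.390.
P(Yield ∈ {low, med}) = 0.233 + 0.390 = 0.623; P(Soil=sandy, Yield ∈ {low, med}) = 0.031 + 0.092 = 0.123.
P(Soil=sandy | Yield ∈ {low, med}) = 0.123/0.623 = 0.19743.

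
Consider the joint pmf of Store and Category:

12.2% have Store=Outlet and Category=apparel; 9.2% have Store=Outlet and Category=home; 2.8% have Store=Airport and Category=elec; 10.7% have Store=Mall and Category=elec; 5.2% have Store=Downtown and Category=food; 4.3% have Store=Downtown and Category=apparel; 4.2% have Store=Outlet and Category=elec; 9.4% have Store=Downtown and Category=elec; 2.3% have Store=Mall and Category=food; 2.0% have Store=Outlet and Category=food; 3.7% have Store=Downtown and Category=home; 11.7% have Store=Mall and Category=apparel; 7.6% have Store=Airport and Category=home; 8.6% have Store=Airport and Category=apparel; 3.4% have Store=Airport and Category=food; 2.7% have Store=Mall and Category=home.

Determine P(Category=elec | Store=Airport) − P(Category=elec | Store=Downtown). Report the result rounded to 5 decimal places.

-0.29093

P(Store=Airport) = 0.034 + 0.086 + 0.028 + 0.076 = 0.224; P(Category=elec | Store=Airport) = 0.028/0.224 = 0.125000.
P(Store=Downtown) = 0.052 + 0.043 + 0.094 + 0.037 = 0.226; P(Category=elec | Store=Downtown) = 0.094/0.226 = 0.415929.
Difference = -0.29093.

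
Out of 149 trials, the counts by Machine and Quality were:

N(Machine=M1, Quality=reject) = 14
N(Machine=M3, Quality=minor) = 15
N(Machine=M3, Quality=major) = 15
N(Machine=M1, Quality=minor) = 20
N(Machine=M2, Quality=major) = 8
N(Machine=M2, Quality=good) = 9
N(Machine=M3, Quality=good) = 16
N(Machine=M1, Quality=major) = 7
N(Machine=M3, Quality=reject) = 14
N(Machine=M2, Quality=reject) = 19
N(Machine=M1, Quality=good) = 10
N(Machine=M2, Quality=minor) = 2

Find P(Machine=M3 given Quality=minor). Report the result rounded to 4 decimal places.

Total with Quality=minor: 20 + 2 + 15 = 37.
P(Machine=M3 | Quality=minor) = 15/37 = 0.4054.

0.4054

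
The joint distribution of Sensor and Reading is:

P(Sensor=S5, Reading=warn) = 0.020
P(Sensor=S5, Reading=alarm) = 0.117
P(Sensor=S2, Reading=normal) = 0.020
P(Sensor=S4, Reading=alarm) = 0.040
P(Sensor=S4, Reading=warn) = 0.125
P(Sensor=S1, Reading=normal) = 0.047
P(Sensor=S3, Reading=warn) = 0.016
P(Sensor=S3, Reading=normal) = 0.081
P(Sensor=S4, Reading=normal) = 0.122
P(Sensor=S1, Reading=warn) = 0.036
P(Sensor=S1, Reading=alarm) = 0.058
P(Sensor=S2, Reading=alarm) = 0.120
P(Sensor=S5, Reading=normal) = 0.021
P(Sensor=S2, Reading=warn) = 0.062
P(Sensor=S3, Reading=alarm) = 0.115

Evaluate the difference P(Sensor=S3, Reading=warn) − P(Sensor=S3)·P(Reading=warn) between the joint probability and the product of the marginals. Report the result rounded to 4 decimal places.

-0.0389

P(Sensor=S3) = 0.081 + 0.016 + 0.115 = 0.212.
P(Reading=warn) = 0.036 + 0.062 + 0.016 + 0.125 + 0.020 = 0.259.
P(Sensor=S3, Reading=warn) − P(Sensor=S3)P(Reading=warn) = 0.016 − 0.212×0.259 = -0.0389.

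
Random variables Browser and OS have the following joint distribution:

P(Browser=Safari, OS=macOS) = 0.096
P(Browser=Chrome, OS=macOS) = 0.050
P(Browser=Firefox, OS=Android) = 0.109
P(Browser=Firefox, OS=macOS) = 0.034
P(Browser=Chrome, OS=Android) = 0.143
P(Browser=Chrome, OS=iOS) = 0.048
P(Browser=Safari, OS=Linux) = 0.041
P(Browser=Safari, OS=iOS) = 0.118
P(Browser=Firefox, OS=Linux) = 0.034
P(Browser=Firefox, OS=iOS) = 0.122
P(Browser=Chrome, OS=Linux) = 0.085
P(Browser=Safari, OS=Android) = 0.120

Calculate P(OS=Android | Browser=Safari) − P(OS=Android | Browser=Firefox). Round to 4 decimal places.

P(Browser=Safari) = 0.096 + 0.041 + 0.118 + 0.120 = 0.375; P(OS=Android | Browser=Safari) = 0.120/0.375 = 0.32000.
P(Browser=Firefox) = 0.034 + 0.034 + 0.122 + 0.109 = 0.299; P(OS=Android | Browser=Firefox) = 0.109/0.299 = 0.36455.
Difference = -0.0445.

-0.0445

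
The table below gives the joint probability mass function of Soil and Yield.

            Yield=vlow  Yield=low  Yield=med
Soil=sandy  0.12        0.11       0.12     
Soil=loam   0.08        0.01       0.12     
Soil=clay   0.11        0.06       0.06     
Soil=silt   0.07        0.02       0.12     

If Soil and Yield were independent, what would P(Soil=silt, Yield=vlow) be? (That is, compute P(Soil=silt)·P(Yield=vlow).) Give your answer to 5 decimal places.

0.07980

P(Soil=silt) = 0.07 + 0.02 + 0.12 = 0.21.
P(Yield=vlow) = 0.12 + 0.08 + 0.11 + 0.07 = 0.38.
Product: 0.21 × 0.38 = 0.07980.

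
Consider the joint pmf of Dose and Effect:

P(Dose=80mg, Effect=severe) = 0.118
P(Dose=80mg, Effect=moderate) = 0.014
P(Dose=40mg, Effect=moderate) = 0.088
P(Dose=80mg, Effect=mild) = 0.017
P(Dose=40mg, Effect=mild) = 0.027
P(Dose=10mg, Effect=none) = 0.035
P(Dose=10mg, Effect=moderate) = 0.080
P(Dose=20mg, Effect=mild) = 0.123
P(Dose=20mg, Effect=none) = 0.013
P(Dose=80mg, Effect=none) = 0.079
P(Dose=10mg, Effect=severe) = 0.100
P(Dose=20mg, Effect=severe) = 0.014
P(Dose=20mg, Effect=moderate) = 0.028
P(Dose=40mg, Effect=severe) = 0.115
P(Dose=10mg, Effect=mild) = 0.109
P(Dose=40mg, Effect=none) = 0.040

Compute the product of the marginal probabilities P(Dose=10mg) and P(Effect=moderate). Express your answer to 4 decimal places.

P(Dose=10mg) = 0.035 + 0.109 + 0.080 + 0.100 = 0.324.
P(Effect=moderate) = 0.080 + 0.028 + 0.088 + 0.014 = 0.210.
Product: 0.324 × 0.210 = 0.0680.

0.0680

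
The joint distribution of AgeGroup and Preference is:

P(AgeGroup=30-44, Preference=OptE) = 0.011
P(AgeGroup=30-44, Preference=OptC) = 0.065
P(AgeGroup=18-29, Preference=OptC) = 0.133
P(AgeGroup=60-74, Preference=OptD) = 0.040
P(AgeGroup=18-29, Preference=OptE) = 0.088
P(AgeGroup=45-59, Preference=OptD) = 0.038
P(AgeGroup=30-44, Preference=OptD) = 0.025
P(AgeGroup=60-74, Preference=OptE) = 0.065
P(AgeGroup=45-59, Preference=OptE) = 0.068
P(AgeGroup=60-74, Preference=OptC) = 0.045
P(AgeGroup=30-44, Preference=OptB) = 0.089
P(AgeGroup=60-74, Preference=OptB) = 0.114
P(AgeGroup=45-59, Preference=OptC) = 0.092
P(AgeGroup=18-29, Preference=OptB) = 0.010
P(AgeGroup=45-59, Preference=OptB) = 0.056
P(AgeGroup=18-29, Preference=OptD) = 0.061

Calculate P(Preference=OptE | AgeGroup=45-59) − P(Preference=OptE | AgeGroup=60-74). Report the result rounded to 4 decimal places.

P(AgeGroup=45-59) = 0.056 + 0.092 + 0.038 + 0.068 = 0.254; P(Preference=OptE | AgeGroup=45-59) = 0.068/0.254 = 0.26772.
P(AgeGroup=60-74) = 0.114 + 0.045 + 0.040 + 0.065 = 0.264; P(Preference=OptE | AgeGroup=60-74) = 0.065/0.264 = 0.24621.
Difference = 0.0215.

0.0215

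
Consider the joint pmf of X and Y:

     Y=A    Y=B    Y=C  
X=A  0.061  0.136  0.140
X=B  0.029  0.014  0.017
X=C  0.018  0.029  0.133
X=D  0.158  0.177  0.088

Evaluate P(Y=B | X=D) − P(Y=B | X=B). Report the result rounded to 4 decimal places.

P(X=D) = 0.158 + 0.177 + 0.088 = 0.423; P(Y=B | X=D) = 0.177/0.423 = 0.41844.
P(X=B) = 0.029 + 0.014 + 0.017 = 0.060; P(Y=B | X=B) = 0.014/0.060 = 0.23333.
Difference = 0.1851.

0.1851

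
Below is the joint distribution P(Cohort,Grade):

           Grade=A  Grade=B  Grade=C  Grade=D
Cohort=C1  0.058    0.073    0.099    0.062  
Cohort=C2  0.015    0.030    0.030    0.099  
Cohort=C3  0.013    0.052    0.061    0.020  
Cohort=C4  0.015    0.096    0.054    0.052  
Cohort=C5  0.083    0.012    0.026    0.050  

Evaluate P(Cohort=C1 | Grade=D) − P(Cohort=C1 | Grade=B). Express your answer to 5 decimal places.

-0.05849

P(Grade=D) = 0.062 + 0.099 + 0.020 + 0.052 + 0.050 = 0.283; P(Cohort=C1 | Grade=D) = 0.062/0.283 = 0.219081.
P(Grade=B) = 0.073 + 0.030 + 0.052 + 0.096 + 0.012 = 0.263; P(Cohort=C1 | Grade=B) = 0.073/0.263 = 0.277567.
Difference = -0.05849.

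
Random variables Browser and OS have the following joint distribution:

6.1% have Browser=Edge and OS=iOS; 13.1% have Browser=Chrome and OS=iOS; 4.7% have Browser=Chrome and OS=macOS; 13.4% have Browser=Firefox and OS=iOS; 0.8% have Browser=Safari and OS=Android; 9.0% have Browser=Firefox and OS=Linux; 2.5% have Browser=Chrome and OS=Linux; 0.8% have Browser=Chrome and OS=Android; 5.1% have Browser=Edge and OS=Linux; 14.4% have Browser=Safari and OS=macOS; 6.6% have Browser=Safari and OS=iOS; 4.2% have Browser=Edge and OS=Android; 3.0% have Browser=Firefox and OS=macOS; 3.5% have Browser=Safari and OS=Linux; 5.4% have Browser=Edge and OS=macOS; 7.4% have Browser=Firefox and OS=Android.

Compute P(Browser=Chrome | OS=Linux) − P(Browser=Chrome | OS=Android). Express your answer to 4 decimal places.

P(OS=Linux) = 0.025 + 0.090 + 0.035 + 0.051 = 0.201; P(Browser=Chrome | OS=Linux) = 0.025/0.201 = 0.12438.
P(OS=Android) = 0.008 + 0.074 + 0.008 + 0.042 = 0.132; P(Browser=Chrome | OS=Android) = 0.008/0.132 = 0.06061.
Difference = 0.0638.

0.0638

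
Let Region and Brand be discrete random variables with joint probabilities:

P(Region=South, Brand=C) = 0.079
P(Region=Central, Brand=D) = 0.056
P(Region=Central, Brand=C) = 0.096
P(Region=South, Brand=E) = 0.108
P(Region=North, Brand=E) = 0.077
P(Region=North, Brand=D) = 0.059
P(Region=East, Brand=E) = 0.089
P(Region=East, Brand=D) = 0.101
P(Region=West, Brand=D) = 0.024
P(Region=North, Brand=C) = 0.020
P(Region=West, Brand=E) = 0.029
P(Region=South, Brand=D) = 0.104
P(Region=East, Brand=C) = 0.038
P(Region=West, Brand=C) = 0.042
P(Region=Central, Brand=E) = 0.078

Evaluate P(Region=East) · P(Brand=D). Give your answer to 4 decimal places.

P(Region=East) = 0.038 + 0.101 + 0.089 = 0.228.
P(Brand=D) = 0.059 + 0.104 + 0.101 + 0.024 + 0.056 = 0.344.
Product: 0.228 × 0.344 = 0.0784.

0.0784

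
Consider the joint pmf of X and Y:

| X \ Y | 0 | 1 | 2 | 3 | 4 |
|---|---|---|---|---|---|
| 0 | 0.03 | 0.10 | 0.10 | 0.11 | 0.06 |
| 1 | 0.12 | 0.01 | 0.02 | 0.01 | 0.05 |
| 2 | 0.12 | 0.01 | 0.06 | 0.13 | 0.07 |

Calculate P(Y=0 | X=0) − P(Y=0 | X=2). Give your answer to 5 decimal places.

-0.23269

P(X=0) = 0.03 + 0.10 + 0.10 + 0.11 + 0.06 = 0.40; P(Y=0 | X=0) = 0.03/0.40 = 0.075000.
P(X=2) = 0.12 + 0.01 + 0.06 + 0.13 + 0.07 = 0.39; P(Y=0 | X=2) = 0.12/0.39 = 0.307692.
Difference = -0.23269.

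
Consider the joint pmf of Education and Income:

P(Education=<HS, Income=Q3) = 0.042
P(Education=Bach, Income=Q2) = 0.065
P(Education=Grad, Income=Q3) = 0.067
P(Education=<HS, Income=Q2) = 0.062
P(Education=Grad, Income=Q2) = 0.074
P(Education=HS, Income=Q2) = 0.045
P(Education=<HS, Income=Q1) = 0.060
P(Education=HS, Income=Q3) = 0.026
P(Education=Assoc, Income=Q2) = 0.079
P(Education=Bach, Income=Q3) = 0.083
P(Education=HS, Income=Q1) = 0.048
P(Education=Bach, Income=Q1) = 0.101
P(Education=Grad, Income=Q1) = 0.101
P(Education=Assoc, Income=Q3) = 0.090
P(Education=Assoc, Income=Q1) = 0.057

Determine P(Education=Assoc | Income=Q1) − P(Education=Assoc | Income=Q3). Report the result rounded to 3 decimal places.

P(Income=Q1) = 0.060 + 0.048 + 0.057 + 0.101 + 0.101 = 0.367; P(Education=Assoc | Income=Q1) = 0.057/0.367 = 0.1553.
P(Income=Q3) = 0.042 + 0.026 + 0.090 + 0.083 + 0.067 = 0.308; P(Education=Assoc | Income=Q3) = 0.090/0.308 = 0.2922.
Difference = -0.137.

-0.137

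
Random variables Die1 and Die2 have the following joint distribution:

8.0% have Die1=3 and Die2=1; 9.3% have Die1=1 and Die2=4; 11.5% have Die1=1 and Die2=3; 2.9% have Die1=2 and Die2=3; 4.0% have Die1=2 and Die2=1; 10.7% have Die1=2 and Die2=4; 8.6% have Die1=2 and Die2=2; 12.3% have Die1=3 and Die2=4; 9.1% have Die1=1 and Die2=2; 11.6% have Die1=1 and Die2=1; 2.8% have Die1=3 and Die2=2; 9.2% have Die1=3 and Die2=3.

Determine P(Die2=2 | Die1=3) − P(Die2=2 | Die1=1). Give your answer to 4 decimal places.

-0.1326

P(Die1=3) = 0.080 + 0.028 + 0.092 + 0.123 = 0.323; P(Die2=2 | Die1=3) = 0.028/0.323 = 0.08669.
P(Die1=1) = 0.116 + 0.091 + 0.115 + 0.093 = 0.415; P(Die2=2 | Die1=1) = 0.091/0.415 = 0.21928.
Difference = -0.1326.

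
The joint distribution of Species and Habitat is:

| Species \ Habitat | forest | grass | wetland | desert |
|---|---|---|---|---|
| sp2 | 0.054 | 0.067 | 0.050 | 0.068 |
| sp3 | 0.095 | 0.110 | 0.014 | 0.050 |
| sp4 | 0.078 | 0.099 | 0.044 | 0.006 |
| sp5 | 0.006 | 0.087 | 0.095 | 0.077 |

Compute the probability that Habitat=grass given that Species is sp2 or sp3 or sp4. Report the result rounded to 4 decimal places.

P(Species=sp2) = 0.054 + 0.067 + 0.050 + 0.068 = 0.239.
P(Species=sp3) = 0.095 + 0.110 + 0.014 + 0.050 = 0.269.
P(Species=sp4) = 0.078 + 0.099 + 0.044 + 0.006 = 0.227.
P(Species ∈ {sp2, sp3, sp4}) = 0.239 + 0.269 + 0.227 = 0.735; P(Habitat=grass, Species ∈ {sp2, sp3, sp4}) = 0.067 + 0.110 + 0.099 = 0.276.
P(Habitat=grass | Species ∈ {sp2, sp3, sp4}) = 0.276/0.735 = 0.3755.

0.3755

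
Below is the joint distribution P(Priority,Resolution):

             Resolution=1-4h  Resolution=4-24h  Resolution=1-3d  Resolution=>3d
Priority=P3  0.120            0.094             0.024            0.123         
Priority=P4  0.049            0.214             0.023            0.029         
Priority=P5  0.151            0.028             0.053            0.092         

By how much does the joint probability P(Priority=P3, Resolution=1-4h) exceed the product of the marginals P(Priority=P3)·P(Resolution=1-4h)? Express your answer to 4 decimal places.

P(Priority=P3) = 0.120 + 0.094 + 0.024 + 0.123 = 0.361.
P(Resolution=1-4h) = 0.120 + 0.049 + 0.151 = 0.320.
P(Priority=P3, Resolution=1-4h) − P(Priority=P3)P(Resolution=1-4h) = 0.120 − 0.361×0.320 = 0.0045.

0.0045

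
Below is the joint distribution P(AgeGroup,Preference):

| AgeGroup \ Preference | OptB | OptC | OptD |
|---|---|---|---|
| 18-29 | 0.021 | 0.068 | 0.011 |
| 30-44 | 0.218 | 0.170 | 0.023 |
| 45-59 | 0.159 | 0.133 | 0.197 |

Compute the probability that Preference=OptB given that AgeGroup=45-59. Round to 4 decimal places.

P(AgeGroup=45-59) = 0.159 + 0.133 + 0.197 = 0.489.
P(Preference=OptB | AgeGroup=45-59) = 0.159/0.489 = 0.3252.

0.3252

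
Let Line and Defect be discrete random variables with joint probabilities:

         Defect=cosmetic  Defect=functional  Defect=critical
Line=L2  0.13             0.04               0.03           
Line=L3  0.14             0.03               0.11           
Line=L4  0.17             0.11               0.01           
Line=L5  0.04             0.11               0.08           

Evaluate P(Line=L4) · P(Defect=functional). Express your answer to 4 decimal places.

P(Line=L4) = 0.17 + 0.11 + 0.01 = 0.29.
P(Defect=functional) = 0.04 + 0.03 + 0.11 + 0.11 = 0.29.
Product: 0.29 × 0.29 = 0.0841.

0.0841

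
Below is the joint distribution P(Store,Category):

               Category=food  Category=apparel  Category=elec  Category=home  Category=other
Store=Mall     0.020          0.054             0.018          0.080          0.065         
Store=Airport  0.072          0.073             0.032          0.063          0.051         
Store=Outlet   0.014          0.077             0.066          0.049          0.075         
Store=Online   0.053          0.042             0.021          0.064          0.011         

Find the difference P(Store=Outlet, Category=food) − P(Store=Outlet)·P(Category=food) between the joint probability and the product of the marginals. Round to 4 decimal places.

P(Store=Outlet) = 0.014 + 0.077 + 0.066 + 0.049 + 0.075 = 0.281.
P(Category=food) = 0.020 + 0.072 + 0.014 + 0.053 = 0.159.
P(Store=Outlet, Category=food) − P(Store=Outlet)P(Category=food) = 0.014 − 0.281×0.159 = -0.0307.

-0.0307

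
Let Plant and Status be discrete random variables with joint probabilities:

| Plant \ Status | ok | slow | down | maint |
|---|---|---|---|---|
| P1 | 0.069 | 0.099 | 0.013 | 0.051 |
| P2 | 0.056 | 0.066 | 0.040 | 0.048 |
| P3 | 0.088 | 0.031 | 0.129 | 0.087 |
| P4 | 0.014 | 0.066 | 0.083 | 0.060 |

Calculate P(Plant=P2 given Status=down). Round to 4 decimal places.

P(Status=down) = 0.013 + 0.040 + 0.129 + 0.083 = 0.265.
P(Plant=P2 | Status=down) = 0.040/0.265 = 0.1509.

0.1509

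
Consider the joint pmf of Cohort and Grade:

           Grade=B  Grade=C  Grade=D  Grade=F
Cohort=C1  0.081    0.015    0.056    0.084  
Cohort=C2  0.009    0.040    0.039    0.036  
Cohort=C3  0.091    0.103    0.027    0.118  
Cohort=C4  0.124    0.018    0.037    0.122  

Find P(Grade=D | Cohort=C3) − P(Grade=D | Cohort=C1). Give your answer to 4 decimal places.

P(Cohort=C3) = 0.091 + 0.103 + 0.027 + 0.118 = 0.339; P(Grade=D | Cohort=C3) = 0.027/0.339 = 0.07965.
P(Cohort=C1) = 0.081 + 0.015 + 0.056 + 0.084 = 0.236; P(Grade=D | Cohort=C1) = 0.056/0.236 = 0.23729.
Difference = -0.1576.

-0.1576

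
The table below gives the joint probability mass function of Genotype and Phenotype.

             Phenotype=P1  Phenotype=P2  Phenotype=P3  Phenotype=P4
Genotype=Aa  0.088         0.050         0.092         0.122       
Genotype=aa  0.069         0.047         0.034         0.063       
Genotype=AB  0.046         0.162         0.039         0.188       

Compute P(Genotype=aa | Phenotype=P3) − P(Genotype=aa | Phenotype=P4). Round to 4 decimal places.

0.0372

P(Phenotype=P3) = 0.092 + 0.034 + 0.039 = 0.165; P(Genotype=aa | Phenotype=P3) = 0.034/0.165 = 0.20606.
P(Phenotype=P4) = 0.122 + 0.063 + 0.188 = 0.373; P(Genotype=aa | Phenotype=P4) = 0.063/0.373 = 0.16890.
Difference = 0.0372.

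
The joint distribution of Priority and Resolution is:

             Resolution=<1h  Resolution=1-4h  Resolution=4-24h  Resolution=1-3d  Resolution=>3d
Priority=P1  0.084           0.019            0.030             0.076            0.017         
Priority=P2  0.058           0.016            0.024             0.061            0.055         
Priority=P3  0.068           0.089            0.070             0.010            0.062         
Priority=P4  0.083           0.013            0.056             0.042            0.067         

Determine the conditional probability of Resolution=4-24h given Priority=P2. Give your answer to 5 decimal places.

P(Priority=P2) = 0.058 + 0.016 + 0.024 + 0.061 + 0.055 = 0.214.
P(Resolution=4-24h | Priority=P2) = 0.024/0.214 = 0.11215.

0.11215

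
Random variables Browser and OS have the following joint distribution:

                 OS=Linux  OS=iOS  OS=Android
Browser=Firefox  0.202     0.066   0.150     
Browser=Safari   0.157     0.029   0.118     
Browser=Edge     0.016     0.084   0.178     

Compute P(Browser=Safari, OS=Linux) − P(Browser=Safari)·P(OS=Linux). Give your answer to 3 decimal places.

P(Browser=Safari) = 0.157 + 0.029 + 0.118 = 0.304.
P(OS=Linux) = 0.202 + 0.157 + 0.016 = 0.375.
P(Browser=Safari, OS=Linux) − P(Browser=Safari)P(OS=Linux) = 0.157 − 0.304×0.375 = 0.043.

0.043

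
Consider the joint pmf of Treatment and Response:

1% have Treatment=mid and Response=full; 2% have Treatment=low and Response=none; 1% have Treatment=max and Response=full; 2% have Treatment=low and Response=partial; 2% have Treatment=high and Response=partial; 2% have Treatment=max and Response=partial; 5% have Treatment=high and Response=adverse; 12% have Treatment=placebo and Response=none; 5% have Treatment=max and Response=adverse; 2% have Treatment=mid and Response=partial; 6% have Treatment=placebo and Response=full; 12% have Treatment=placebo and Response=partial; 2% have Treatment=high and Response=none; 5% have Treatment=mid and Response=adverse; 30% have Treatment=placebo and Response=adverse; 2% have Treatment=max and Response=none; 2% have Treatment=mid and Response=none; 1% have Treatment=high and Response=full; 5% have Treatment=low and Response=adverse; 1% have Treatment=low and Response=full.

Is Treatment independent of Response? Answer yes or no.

Every cell satisfies P(Treatment,Response) = P(Treatment)·P(Response). For instance P(Treatment=high) = 0.10, P(Response=adverse) = 0.50, and 0.10×0.50 = 0.05 matches the joint entry. So Treatment and Response are independent.

yes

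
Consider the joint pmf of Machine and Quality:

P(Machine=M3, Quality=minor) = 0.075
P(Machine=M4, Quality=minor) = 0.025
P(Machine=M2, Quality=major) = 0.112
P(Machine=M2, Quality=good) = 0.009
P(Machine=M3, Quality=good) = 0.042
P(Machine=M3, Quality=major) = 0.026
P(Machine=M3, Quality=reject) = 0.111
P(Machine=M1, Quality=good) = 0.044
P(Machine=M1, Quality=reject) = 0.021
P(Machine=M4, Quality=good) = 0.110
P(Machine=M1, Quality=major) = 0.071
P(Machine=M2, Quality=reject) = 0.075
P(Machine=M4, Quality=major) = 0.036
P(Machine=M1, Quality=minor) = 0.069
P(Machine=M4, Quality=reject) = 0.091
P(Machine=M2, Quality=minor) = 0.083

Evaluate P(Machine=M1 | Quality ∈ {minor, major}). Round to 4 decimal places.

P(Quality=minor) = 0.069 + 0.083 + 0.075 + 0.025 = 0.252.
P(Quality=major) = 0.071 + 0.112 + 0.026 + 0.036 = 0.245.
P(Quality ∈ {minor, major}) = 0.252 + 0.245 = 0.497; P(Machine=M1, Quality ∈ {minor, major}) = 0.069 + 0.071 = 0.140.
P(Machine=M1 | Quality ∈ {minor, major}) = 0.140/0.497 = 0.2817.

0.2817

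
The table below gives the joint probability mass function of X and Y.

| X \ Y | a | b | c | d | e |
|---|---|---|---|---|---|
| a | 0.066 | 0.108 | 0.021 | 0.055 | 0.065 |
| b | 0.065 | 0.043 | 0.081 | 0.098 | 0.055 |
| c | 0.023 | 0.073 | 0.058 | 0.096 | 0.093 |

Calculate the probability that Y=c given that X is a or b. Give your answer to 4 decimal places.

P(X=a) = 0.066 + 0.108 + 0.021 + 0.055 + 0.065 = 0.315.
P(X=b) = 0.065 + 0.043 + 0.081 + 0.098 + 0.055 = 0.342.
P(X ∈ {a, b}) = 0.315 + 0.342 = 0.657; P(Y=c, X ∈ {a, b}) = 0.021 + 0.081 = 0.102.
P(Y=c | X ∈ {a, b}) = 0.102/0.657 = 0.1553.

0.1553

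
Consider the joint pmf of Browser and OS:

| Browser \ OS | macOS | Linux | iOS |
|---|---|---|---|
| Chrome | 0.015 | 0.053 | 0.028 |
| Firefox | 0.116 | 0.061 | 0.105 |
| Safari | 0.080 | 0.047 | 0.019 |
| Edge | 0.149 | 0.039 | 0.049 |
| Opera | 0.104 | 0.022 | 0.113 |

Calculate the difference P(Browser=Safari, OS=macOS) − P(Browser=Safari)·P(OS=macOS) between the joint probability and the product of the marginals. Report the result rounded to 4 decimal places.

P(Browser=Safari) = 0.080 + 0.047 + 0.019 = 0.146.
P(OS=macOS) = 0.015 + 0.116 + 0.080 + 0.149 + 0.104 = 0.464.
P(Browser=Safari, OS=macOS) − P(Browser=Safari)P(OS=macOS) = 0.080 − 0.146×0.464 = 0.0123.

0.0123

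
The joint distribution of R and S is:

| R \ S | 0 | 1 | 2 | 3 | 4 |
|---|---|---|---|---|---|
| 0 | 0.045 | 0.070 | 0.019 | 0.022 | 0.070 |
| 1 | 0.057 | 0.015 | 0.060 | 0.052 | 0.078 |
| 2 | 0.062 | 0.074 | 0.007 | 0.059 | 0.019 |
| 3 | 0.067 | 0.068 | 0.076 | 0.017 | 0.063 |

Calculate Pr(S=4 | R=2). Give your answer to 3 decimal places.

0.086

P(R=2) = 0.062 + 0.074 + 0.007 + 0.059 + 0.019 = 0.221.
P(S=4 | R=2) = 0.019/0.221 = 0.086.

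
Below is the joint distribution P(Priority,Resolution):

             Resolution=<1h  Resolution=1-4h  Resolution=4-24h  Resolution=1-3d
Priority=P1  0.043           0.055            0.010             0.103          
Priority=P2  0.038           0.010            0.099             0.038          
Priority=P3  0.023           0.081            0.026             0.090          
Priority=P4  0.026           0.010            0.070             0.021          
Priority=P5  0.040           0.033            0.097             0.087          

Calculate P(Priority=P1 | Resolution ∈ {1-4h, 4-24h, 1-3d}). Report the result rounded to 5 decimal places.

P(Resolution=1-4h) = 0.055 + 0.010 + 0.081 + 0.010 + 0.033 = 0.189.
P(Resolution=4-24h) = 0.010 + 0.099 + 0.026 + 0.070 + 0.097 = 0.302.
P(Resolution=1-3d) = 0.103 + 0.038 + 0.090 + 0.021 + 0.087 = 0.339.
P(Resolution ∈ {1-4h, 4-24h, 1-3d}) = 0.189 + 0.302 + 0.339 = 0.830; P(Priority=P1, Resolution ∈ {1-4h, 4-24h, 1-3d}) = 0.055 + 0.010 + 0.103 = 0.168.
P(Priority=P1 | Resolution ∈ {1-4h, 4-24h, 1-3d}) = 0.168/0.830 = 0.20241.

0.20241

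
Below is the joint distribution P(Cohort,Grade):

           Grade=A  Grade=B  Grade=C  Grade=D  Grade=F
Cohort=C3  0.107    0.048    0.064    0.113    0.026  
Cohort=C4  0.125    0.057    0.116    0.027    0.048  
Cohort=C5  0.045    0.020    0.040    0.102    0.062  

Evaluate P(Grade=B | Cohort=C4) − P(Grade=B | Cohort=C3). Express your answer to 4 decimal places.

P(Cohort=C4) = 0.125 + 0.057 + 0.116 + 0.027 + 0.048 = 0.373; P(Grade=B | Cohort=C4) = 0.057/0.373 = 0.15282.
P(Cohort=C3) = 0.107 + 0.048 + 0.064 + 0.113 + 0.026 = 0.358; P(Grade=B | Cohort=C3) = 0.048/0.358 = 0.13408.
Difference = 0.0187.

0.0187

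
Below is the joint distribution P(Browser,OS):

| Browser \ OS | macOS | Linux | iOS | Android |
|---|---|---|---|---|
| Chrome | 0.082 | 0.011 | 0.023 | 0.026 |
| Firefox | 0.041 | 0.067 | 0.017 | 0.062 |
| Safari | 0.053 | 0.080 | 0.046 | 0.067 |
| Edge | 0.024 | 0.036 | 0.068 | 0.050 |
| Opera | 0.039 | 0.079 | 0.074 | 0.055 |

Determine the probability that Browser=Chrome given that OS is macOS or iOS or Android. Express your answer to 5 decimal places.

0.18019

P(OS=macOS) = 0.082 + 0.041 + 0.053 + 0.024 + 0.039 = 0.239.
P(OS=iOS) = 0.023 + 0.017 + 0.046 + 0.068 + 0.074 = 0.228.
P(OS=Android) = 0.026 + 0.062 + 0.067 + 0.050 + 0.055 = 0.260.
P(OS ∈ {macOS, iOS, Android}) = 0.239 + 0.228 + 0.260 = 0.727; P(Browser=Chrome, OS ∈ {macOS, iOS, Android}) = 0.082 + 0.023 + 0.026 = 0.131.
P(Browser=Chrome | OS ∈ {macOS, iOS, Android}) = 0.131/0.727 = 0.18019.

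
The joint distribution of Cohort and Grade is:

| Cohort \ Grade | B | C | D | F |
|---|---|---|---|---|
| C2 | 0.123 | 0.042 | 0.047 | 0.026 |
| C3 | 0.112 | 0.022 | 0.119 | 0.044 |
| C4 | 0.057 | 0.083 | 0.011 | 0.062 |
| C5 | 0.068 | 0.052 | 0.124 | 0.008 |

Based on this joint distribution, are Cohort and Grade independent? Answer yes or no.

no

P(Cohort=C4) = 0.213 and P(Grade=D) = 0.301, so their product is 0.06411, but P(Cohort=C4, Grade=D) = 0.011. Since these differ, Cohort and Grade are not independent.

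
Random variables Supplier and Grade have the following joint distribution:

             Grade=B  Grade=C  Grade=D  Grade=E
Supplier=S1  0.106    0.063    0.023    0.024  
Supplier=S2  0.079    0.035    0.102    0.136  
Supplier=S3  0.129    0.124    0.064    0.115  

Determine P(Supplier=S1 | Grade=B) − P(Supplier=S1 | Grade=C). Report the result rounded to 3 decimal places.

0.054

P(Grade=B) = 0.106 + 0.079 + 0.129 = 0.314; P(Supplier=S1 | Grade=B) = 0.106/0.314 = 0.3376.
P(Grade=C) = 0.063 + 0.035 + 0.124 = 0.222; P(Supplier=S1 | Grade=C) = 0.063/0.222 = 0.2838.
Difference = 0.054.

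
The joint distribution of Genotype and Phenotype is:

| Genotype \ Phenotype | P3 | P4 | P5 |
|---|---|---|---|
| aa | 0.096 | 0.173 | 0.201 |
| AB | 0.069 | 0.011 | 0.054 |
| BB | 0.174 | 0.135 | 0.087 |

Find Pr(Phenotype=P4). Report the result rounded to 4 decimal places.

P(Phenotype=P4) = 0.173 + 0.011 + 0.135 = 0.319.

0.3190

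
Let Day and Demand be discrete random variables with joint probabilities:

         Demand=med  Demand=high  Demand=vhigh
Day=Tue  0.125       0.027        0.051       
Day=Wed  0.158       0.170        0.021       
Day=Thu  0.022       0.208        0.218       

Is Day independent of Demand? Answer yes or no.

P(Day=Thu) = 0.448 and P(Demand=med) = 0.305, so their product is 0.13664, but P(Day=Thu, Demand=med) = 0.022. Since these differ, Day and Demand are not independent.

no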